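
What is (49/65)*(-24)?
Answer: -1176/65 ≈ -18.092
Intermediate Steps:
(49/65)*(-24) = -1176/65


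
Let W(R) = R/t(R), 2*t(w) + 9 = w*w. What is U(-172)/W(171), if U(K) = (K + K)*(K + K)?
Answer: 192177664/19 ≈ 1.0115e+7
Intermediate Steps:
U(K) = 4*K**2 (U(K) = (2*K)*(2*K) = 4*K**2)
t(w) = -9/2 + w**2/2 (t(w) = -9/2 + (w*w)/2 = -9/2 + w**2/2)
W(R) = R/(-9/2 + R**2/2)
U(-172)/W(171) = (4*(-172)**2)/((2*171/(-9 + 171**2))) = (4*29584)/((2*171/(-9 + 29241))) = 118336/((2*171/29232)) = 118336/((2*171*(1/29232))) = 118336/(19/1624) = 118336*(1624/19) = 192177664/19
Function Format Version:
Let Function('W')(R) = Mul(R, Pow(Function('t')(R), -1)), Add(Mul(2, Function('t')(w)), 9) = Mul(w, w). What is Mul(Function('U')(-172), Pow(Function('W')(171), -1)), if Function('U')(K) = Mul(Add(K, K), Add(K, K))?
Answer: Rational(192177664, 19) ≈ 1.0115e+7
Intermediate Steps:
Function('U')(K) = Mul(4, Pow(K, 2)) (Function('U')(K) = Mul(Mul(2, K), Mul(2, K)) = Mul(4, Pow(K, 2)))
Function('t')(w) = Add(Rational(-9, 2), Mul(Rational(1, 2), Pow(w, 2))) (Function('t')(w) = Add(Rational(-9, 2), Mul(Rational(1, 2), Mul(w, w))) = Add(Rational(-9, 2), Mul(Rational(1, 2), Pow(w, 2))))
Function('W')(R) = Mul(R, Pow(Add(Rational(-9, 2), Mul(Rational(1, 2), Pow(R, 2))), -1))
Mul(Function('U')(-172), Pow(Function('W')(171), -1)) = Mul(Mul(4, Pow(-172, 2)), Pow(Mul(2, 171, Pow(Add(-9, Pow(171, 2)), -1)), -1)) = Mul(Mul(4, 29584), Pow(Mul(2, 171, Pow(Add(-9, 29241), -1)), -1)) = Mul(118336, Pow(Mul(2, 171, Pow(29232, -1)), -1)) = Mul(118336, Pow(Mul(2, 171, Rational(1, 29232)), -1)) = Mul(118336, Pow(Rational(19, 1624), -1)) = Mul(118336, Rational(1624, 19)) = Rational(192177664, 19)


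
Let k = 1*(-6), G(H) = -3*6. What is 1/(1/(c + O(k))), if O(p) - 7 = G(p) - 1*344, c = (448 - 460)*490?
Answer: -6235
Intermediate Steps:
c = -5880 (c = -12*490 = -5880)
G(H) = -18
k = -6
O(p) = -355 (O(p) = 7 + (-18 - 1*344) = 7 + (-18 - 344) = 7 - 362 = -355)
1/(1/(c + O(k))) = 1/(1/(-5880 - 355)) = 1/(1/(-6235)) = 1/(-1/6235) = -6235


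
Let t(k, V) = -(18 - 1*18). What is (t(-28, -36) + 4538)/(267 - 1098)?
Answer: -4538/831 ≈ -5.4609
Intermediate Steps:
t(k, V) = 0 (t(k, V) = -(18 - 18) = -1*0 = 0)
(t(-28, -36) + 4538)/(267 - 1098) = (0 + 4538)/(267 - 1098) = 4538/(-831) = 4538*(-1/831) = -4538/831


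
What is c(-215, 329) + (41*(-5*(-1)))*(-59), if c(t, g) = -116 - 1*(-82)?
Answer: -12129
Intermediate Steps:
c(t, g) = -34 (c(t, g) = -116 + 82 = -34)
c(-215, 329) + (41*(-5*(-1)))*(-59) = -34 + (41*(-5*(-1)))*(-59) = -34 + (41*5)*(-59) = -34 + 205*(-59) = -34 - 12095 = -12129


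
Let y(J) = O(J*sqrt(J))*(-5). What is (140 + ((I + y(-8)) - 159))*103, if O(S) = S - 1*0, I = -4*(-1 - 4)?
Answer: 103 + 8240*I*sqrt(2) ≈ 103.0 + 11653.0*I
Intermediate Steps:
I = 20 (I = -4*(-5) = 20)
O(S) = S (O(S) = S + 0 = S)
y(J) = -5*J**(3/2) (y(J) = (J*sqrt(J))*(-5) = J**(3/2)*(-5) = -5*J**(3/2))
(140 + ((I + y(-8)) - 159))*103 = (140 + ((20 - (-80)*I*sqrt(2)) - 159))*103 = (140 + ((20 + 80*I*sqrt(2)) - 159))*103 = (140 + (-139 + 80*I*sqrt(2)))*103 = (1 + 80*I*sqrt(2))*103 = 103 + 8240*I*sqrt(2)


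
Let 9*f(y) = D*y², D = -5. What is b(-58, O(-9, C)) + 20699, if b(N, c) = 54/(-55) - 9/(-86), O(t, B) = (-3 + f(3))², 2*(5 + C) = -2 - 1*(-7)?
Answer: 97902121/4730 ≈ 20698.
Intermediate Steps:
C = -5/2 (C = -5 + (-2 - 1*(-7))/2 = -5 + (-2 + 7)/2 = -5 + (½)*5 = -5 + 5/2 = -5/2 ≈ -2.5000)
f(y) = -5*y²/9 (f(y) = (-5*y²)/9 = -5*y²/9)
O(t, B) = 64 (O(t, B) = (-3 - 5/9*3²)² = (-3 - 5/9*9)² = (-3 - 5)² = (-8)² = 64)
b(N, c) = -4149/4730 (b(N, c) = 54*(-1/55) - 9*(-1/86) = -54/55 + 9/86 = -4149/4730)
b(-58, O(-9, C)) + 20699 = -4149/4730 + 20699 = 97902121/4730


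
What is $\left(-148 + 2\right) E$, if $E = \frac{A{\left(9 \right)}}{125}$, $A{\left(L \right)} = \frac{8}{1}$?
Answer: $- \frac{1168}{125} \approx -9.344$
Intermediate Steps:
$A{\left(L \right)} = 8$ ($A{\left(L \right)} = 8 \cdot 1 = 8$)
$E = \frac{8}{125} \approx 0.064$
$\left(-148 + 2\right) E = \left(-148 + 2\right) \frac{8}{125} = \left(-146\right) \frac{8}{125} = - \frac{1168}{125}$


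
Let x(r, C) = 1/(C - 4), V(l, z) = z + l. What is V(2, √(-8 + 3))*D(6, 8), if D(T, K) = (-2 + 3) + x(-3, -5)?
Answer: 16/9 + 8*I*√5/9 ≈ 1.7778 + 1.9876*I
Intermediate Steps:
V(l, z) = l + z
x(r, C) = 1/(-4 + C)
D(T, K) = 8/9 (D(T, K) = (-2 + 3) + 1/(-4 - 5) = 1 + 1/(-9) = 1 - ⅑ = 8/9)
V(2, √(-8 + 3))*D(6, 8) = (2 + √(-8 + 3))*(8/9) = (2 + √(-5))*(8/9) = (2 + I*√5)*(8/9) = 16/9 + 8*I*√5/9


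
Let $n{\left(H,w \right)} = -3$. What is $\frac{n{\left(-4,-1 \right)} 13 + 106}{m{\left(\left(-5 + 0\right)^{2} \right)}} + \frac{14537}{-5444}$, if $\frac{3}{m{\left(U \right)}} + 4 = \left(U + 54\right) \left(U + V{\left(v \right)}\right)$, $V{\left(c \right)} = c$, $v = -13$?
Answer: $\frac{344278501}{16332} \approx 21080.0$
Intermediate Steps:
$m{\left(U \right)} = \frac{3}{-4 + \left(-13 + U\right) \left(54 + U\right)}$ ($m{\left(U \right)} = \frac{3}{-4 + \left(U + 54\right) \left(U - 13\right)} = \frac{3}{-4 + \left(54 + U\right) \left(-13 + U\right)} = \frac{3}{-4 + \left(-13 + U\right) \left(54 + U\right)}$)
$\frac{n{\left(-4,-1 \right)} 13 + 106}{m{\left(\left(-5 + 0\right)^{2} \right)}} + \frac{14537}{-5444} = \frac{\left(-3\right) 13 + 106}{3 \frac{1}{-706 + \left(\left(-5 + 0\right)^{2}\right)^{2} + 41 \left(-5 + 0\right)^{2}}} + \frac{14537}{-5444} = \frac{-39 + 106}{3 \frac{1}{-706 + \left(\left(-5\right)^{2}\right)^{2} + 41 \left(-5\right)^{2}}} + 14537 \left(- \frac{1}{5444}\right) = \frac{67}{3 \frac{1}{-706 + 25^{2} + 41 \cdot 25}} - \frac{14537}{5444} = \frac{67}{3 \frac{1}{-706 + 625 + 1025}} - \frac{14537}{5444} = \frac{67}{3 \cdot \frac{1}{944}} - \frac{14537}{5444} = \frac{67}{\frac{3}{944}} - \frac{14537}{5444} = 67 \cdot \frac{944}{3} - \frac{14537}{5444} = \frac{63248}{3} - \frac{14537}{5444} = \frac{344278501}{16332}$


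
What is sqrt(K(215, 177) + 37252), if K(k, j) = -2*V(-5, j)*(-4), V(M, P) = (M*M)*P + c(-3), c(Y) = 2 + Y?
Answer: 2*sqrt(18161) ≈ 269.53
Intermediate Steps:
V(M, P) = -1 + P*M**2 (V(M, P) = (M*M)*P + (2 - 3) = M**2*P - 1 = P*M**2 - 1 = -1 + P*M**2)
K(k, j) = -8 + 200*j (K(k, j) = -2*(-1 + j*(-5)**2)*(-4) = -2*(-1 + j*25)*(-4) = -2*(-1 + 25*j)*(-4) = (2 - 50*j)*(-4) = -8 + 200*j)
sqrt(K(215, 177) + 37252) = sqrt((-8 + 200*177) + 37252) = sqrt((-8 + 35400) + 37252) = sqrt(35392 + 37252) = sqrt(72644) = 2*sqrt(18161)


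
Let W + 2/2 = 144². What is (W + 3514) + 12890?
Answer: 37139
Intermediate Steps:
W = 20735 (W = -1 + 144² = -1 + 20736 = 20735)
(W + 3514) + 12890 = (20735 + 3514) + 12890 = 24249 + 12890 = 37139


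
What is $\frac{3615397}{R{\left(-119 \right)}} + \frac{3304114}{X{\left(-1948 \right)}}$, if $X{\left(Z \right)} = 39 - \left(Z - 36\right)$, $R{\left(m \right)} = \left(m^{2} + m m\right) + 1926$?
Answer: $\frac{107256788403}{61191704} \approx 1752.8$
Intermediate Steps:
$R{\left(m \right)} = 1926 + 2 m^{2}$ ($R{\left(m \right)} = \left(m^{2} + m^{2}\right) + 1926 = 2 m^{2} + 1926 = 1926 + 2 m^{2}$)
$X{\left(Z \right)} = 75 - Z$ ($X{\left(Z \right)} = 39 - \left(-36 + Z\right) = 75 - Z$)
$\frac{3615397}{R{\left(-119 \right)}} + \frac{3304114}{X{\left(-1948 \right)}} = \frac{3615397}{1926 + 2 \left(-119\right)^{2}} + \frac{3304114}{75 - -1948} = \frac{3615397}{1926 + 2 \cdot 14161} + \frac{3304114}{75 + 1948} = \frac{3615397}{1926 + 28322} + \frac{3304114}{2023} = \frac{3615397}{30248} + 3304114 \cdot \frac{1}{2023} = 3615397 \cdot \frac{1}{30248} + \frac{3304114}{2023} = \frac{3615397}{30248} + \frac{3304114}{2023} = \frac{107256788403}{61191704}$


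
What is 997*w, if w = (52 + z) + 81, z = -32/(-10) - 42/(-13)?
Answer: 9035811/65 ≈ 1.3901e+5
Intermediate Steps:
z = 418/65 (z = -32*(-⅒) - 42*(-1/13) = 16/5 + 42/13 = 418/65 ≈ 6.4308)
w = 9063/65 (w = (52 + 418/65) + 81 = 3798/65 + 81 = 9063/65 ≈ 139.43)
997*w = 997*(9063/65) = 9035811/65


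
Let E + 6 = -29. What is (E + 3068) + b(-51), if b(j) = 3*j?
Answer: 2880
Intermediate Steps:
E = -35 (E = -6 - 29 = -35)
(E + 3068) + b(-51) = (-35 + 3068) + 3*(-51) = 3033 - 153 = 2880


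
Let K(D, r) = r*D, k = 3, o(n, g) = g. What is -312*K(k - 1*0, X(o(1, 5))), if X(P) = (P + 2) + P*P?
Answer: -29952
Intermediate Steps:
X(P) = 2 + P + P² (X(P) = (2 + P) + P² = 2 + P + P²)
K(D, r) = D*r
-312*K(k - 1*0, X(o(1, 5))) = -312*(3 - 1*0)*(2 + 5 + 5²) = -312*(3 + 0)*(2 + 5 + 25) = -936*32 = -312*96 = -29952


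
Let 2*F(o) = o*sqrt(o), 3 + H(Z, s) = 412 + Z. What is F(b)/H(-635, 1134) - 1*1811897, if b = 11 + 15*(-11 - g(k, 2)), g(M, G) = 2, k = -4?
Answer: -1811897 + 92*I*sqrt(46)/113 ≈ -1.8119e+6 + 5.5219*I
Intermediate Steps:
H(Z, s) = 409 + Z (H(Z, s) = -3 + (412 + Z) = 409 + Z)
b = -184 (b = 11 + 15*(-11 - 1*2) = 11 + 15*(-11 - 2) = 11 + 15*(-13) = 11 - 195 = -184)
F(o) = o**(3/2)/2 (F(o) = (o*sqrt(o))/2 = o**(3/2)/2)
F(b)/H(-635, 1134) - 1*1811897 = ((-184)**(3/2)/2)/(409 - 635) - 1*1811897 = ((-368*I*sqrt(46))/2)/(-226) - 1811897 = -184*I*sqrt(46)*(-1/226) - 1811897 = 92*I*sqrt(46)/113 - 1811897 = -1811897 + 92*I*sqrt(46)/113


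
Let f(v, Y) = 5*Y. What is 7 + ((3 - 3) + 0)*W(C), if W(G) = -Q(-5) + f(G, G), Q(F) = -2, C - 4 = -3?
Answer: 7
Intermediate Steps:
C = 1 (C = 4 - 3 = 1)
W(G) = 2 + 5*G (W(G) = -1*(-2) + 5*G = 2 + 5*G)
7 + ((3 - 3) + 0)*W(C) = 7 + ((3 - 3) + 0)*(2 + 5*1) = 7 + (0 + 0)*(2 + 5) = 7 + 0*7 = 7 + 0 = 7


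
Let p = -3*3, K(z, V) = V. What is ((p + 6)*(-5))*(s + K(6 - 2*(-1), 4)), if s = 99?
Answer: 1545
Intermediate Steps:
p = -9
((p + 6)*(-5))*(s + K(6 - 2*(-1), 4)) = ((-9 + 6)*(-5))*(99 + 4) = -3*(-5)*103 = 15*103 = 1545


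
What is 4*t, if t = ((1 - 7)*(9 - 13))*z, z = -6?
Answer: -576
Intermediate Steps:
t = -144 (t = ((1 - 7)*(9 - 13))*(-6) = -6*(-4)*(-6) = 24*(-6) = -144)
4*t = 4*(-144) = -576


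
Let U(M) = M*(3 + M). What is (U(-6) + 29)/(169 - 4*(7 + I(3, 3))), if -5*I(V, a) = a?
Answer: 235/717 ≈ 0.32775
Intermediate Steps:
I(V, a) = -a/5
(U(-6) + 29)/(169 - 4*(7 + I(3, 3))) = (-6*(3 - 6) + 29)/(169 - 4*(7 - 1/5*3)) = (-6*(-3) + 29)/(169 - 4*(7 - 3/5)) = (18 + 29)/(169 - 4*32/5) = 47/(169 - 128/5) = 47/(717/5) = (5/717)*47 = 235/717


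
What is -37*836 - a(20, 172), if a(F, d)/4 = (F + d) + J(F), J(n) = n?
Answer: -31780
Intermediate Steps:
a(F, d) = 4*d + 8*F (a(F, d) = 4*((F + d) + F) = 4*(d + 2*F) = 4*d + 8*F)
-37*836 - a(20, 172) = -37*836 - (4*172 + 8*20) = -30932 - (688 + 160) = -30932 - 1*848 = -30932 - 848 = -31780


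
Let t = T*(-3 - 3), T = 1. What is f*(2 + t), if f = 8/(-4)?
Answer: 8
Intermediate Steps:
t = -6 (t = 1*(-3 - 3) = 1*(-6) = -6)
f = -2 (f = 8*(-1/4) = -2)
f*(2 + t) = -2*(2 - 6) = -2*(-4) = 8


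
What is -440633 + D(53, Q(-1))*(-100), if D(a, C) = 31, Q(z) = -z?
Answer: -443733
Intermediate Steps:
-440633 + D(53, Q(-1))*(-100) = -440633 + 31*(-100) = -440633 - 3100 = -443733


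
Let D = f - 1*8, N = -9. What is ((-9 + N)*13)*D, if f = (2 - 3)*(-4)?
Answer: 936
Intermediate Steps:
f = 4 (f = -1*(-4) = 4)
D = -4 (D = 4 - 1*8 = 4 - 8 = -4)
((-9 + N)*13)*D = ((-9 - 9)*13)*(-4) = -18*13*(-4) = -234*(-4) = 936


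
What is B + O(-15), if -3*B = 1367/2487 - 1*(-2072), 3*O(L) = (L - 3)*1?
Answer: -5199197/7461 ≈ -696.85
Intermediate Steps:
O(L) = -1 + L/3 (O(L) = ((L - 3)*1)/3 = ((-3 + L)*1)/3 = (-3 + L)/3 = -1 + L/3)
B = -5154431/7461 (B = -(1367/2487 - 1*(-2072))/3 = -(1367*(1/2487) + 2072)/3 = -(1367/2487 + 2072)/3 = -⅓*5154431/2487 = -5154431/7461 ≈ -690.85)
B + O(-15) = -5154431/7461 + (-1 + (⅓)*(-15)) = -5154431/7461 + (-1 - 5) = -5154431/7461 - 6 = -5199197/7461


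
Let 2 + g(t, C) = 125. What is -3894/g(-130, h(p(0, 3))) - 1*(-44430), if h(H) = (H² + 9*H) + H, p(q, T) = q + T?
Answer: 1820332/41 ≈ 44398.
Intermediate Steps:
p(q, T) = T + q
h(H) = H² + 10*H
g(t, C) = 123 (g(t, C) = -2 + 125 = 123)
-3894/g(-130, h(p(0, 3))) - 1*(-44430) = -3894/123 - 1*(-44430) = -3894*1/123 + 44430 = -1298/41 + 44430 = 1820332/41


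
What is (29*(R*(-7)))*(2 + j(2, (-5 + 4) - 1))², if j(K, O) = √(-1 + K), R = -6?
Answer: 10962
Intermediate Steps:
(29*(R*(-7)))*(2 + j(2, (-5 + 4) - 1))² = (29*(-6*(-7)))*(2 + √(-1 + 2))² = (29*42)*(2 + √1)² = 1218*(2 + 1)² = 1218*3² = 1218*9 = 10962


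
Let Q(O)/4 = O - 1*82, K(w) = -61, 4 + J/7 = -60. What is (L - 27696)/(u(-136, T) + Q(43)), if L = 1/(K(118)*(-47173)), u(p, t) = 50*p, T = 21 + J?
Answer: 79696707887/20016258668 ≈ 3.9816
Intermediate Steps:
J = -448 (J = -28 + 7*(-60) = -28 - 420 = -448)
Q(O) = -328 + 4*O (Q(O) = 4*(O - 1*82) = 4*(O - 82) = 4*(-82 + O) = -328 + 4*O)
T = -427 (T = 21 - 448 = -427)
L = 1/2877553 (L = 1/(-61*(-47173)) = -1/61*(-1/47173) = 1/2877553 ≈ 3.4752e-7)
(L - 27696)/(u(-136, T) + Q(43)) = (1/2877553 - 27696)/(50*(-136) + (-328 + 4*43)) = -79696707887/(2877553*(-6800 + (-328 + 172))) = -79696707887/(2877553*(-6800 - 156)) = -79696707887/2877553/(-6956) = -79696707887/2877553*(-1/6956) = 79696707887/20016258668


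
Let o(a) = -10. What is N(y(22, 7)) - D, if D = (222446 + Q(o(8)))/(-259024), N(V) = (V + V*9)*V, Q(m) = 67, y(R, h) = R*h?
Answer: 61430354353/259024 ≈ 2.3716e+5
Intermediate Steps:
N(V) = 10*V**2 (N(V) = (V + 9*V)*V = (10*V)*V = 10*V**2)
D = -222513/259024 (D = (222446 + 67)/(-259024) = 222513*(-1/259024) = -222513/259024 ≈ -0.85904)
N(y(22, 7)) - D = 10*(22*7)**2 - 1*(-222513/259024) = 10*154**2 + 222513/259024 = 10*23716 + 222513/259024 = 237160 + 222513/259024 = 61430354353/259024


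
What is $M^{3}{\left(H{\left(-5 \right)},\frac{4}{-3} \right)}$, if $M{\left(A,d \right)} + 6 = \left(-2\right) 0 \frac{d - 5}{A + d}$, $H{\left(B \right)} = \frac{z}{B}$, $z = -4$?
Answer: $-216$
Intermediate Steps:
$H{\left(B \right)} = - \frac{4}{B}$
$M{\left(A,d \right)} = -6$ ($M{\left(A,d \right)} = -6 + \left(-2\right) 0 \frac{d - 5}{A + d} = -6 + 0 \frac{-5 + d}{A + d} = -6 + 0 = -6$)
$M^{3}{\left(H{\left(-5 \right)},\frac{4}{-3} \right)} = \left(-6\right)^{3} = -216$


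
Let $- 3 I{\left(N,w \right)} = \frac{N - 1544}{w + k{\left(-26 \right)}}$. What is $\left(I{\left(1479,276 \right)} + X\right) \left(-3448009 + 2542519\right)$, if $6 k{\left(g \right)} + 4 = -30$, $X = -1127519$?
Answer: $\frac{827996213563560}{811} \approx 1.021 \cdot 10^{12}$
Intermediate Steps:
$k{\left(g \right)} = - \frac{17}{3}$ ($k{\left(g \right)} = - \frac{2}{3} + \frac{1}{6} \left(-30\right) = - \frac{2}{3} - 5 = - \frac{17}{3}$)
$I{\left(N,w \right)} = - \frac{-1544 + N}{3 \left(- \frac{17}{3} + w\right)}$ ($I{\left(N,w \right)} = - \frac{\left(N - 1544\right) \frac{1}{w - \frac{17}{3}}}{3} = - \frac{\left(-1544 + N\right) \frac{1}{- \frac{17}{3} + w}}{3} = - \frac{\frac{1}{- \frac{17}{3} + w} \left(-1544 + N\right)}{3} = - \frac{-1544 + N}{3 \left(- \frac{17}{3} + w\right)}$)
$\left(I{\left(1479,276 \right)} + X\right) \left(-3448009 + 2542519\right) = \left(\frac{1544 - 1479}{-17 + 3 \cdot 276} - 1127519\right) \left(-3448009 + 2542519\right) = \left(\frac{1544 - 1479}{-17 + 828} - 1127519\right) \left(-905490\right) = \left(\frac{1}{811} \cdot 65 - 1127519\right) \left(-905490\right) = \left(\frac{65}{811} - 1127519\right) \left(-905490\right) = \left(- \frac{914417844}{811}\right) \left(-905490\right) = \frac{827996213563560}{811}$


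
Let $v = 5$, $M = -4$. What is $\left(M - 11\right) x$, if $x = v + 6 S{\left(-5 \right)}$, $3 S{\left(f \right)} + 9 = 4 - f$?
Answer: $-75$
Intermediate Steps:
$S{\left(f \right)} = - \frac{5}{3} - \frac{f}{3}$ ($S{\left(f \right)} = -3 + \frac{4 - f}{3} = -3 - \left(- \frac{4}{3} + \frac{f}{3}\right) = - \frac{5}{3} - \frac{f}{3}$)
$x = 5$ ($x = 5 + 6 \left(- \frac{5}{3} - - \frac{5}{3}\right) = 5 + 6 \left(- \frac{5}{3} + \frac{5}{3}\right) = 5 + 6 \cdot 0 = 5 + 0 = 5$)
$\left(M - 11\right) x = \left(-4 - 11\right) 5 = \left(-15\right) 5 = -75$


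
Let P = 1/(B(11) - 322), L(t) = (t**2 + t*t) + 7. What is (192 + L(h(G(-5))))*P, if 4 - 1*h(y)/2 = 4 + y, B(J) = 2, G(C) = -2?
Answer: -231/320 ≈ -0.72188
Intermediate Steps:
h(y) = -2*y (h(y) = 8 - 2*(4 + y) = 8 + (-8 - 2*y) = -2*y)
L(t) = 7 + 2*t**2 (L(t) = (t**2 + t**2) + 7 = 2*t**2 + 7 = 7 + 2*t**2)
P = -1/320 (P = 1/(2 - 322) = 1/(-320) = -1/320 ≈ -0.0031250)
(192 + L(h(G(-5))))*P = (192 + (7 + 2*(-2*(-2))**2))*(-1/320) = (192 + (7 + 2*4**2))*(-1/320) = (192 + (7 + 2*16))*(-1/320) = (192 + (7 + 32))*(-1/320) = (192 + 39)*(-1/320) = 231*(-1/320) = -231/320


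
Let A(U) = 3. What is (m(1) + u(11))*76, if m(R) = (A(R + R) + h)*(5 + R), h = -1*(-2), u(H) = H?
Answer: 3116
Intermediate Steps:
h = 2
m(R) = 25 + 5*R (m(R) = (3 + 2)*(5 + R) = 5*(5 + R) = 25 + 5*R)
(m(1) + u(11))*76 = ((25 + 5*1) + 11)*76 = ((25 + 5) + 11)*76 = (30 + 11)*76 = 41*76 = 3116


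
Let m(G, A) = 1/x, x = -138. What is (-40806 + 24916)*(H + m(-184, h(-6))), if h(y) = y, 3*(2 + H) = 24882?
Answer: -9091423775/69 ≈ -1.3176e+8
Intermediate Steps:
H = 8292 (H = -2 + (1/3)*24882 = -2 + 8294 = 8292)
m(G, A) = -1/138 (m(G, A) = 1/(-138) = -1/138)
(-40806 + 24916)*(H + m(-184, h(-6))) = (-40806 + 24916)*(8292 - 1/138) = -15890*1144295/138 = -9091423775/69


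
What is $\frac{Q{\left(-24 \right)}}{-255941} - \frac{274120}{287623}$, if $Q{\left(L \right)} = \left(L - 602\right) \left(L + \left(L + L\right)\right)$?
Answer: $- \frac{11874612968}{10516359749} \approx -1.1292$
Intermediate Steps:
$Q{\left(L \right)} = 3 L \left(-602 + L\right)$ ($Q{\left(L \right)} = \left(-602 + L\right) \left(L + 2 L\right) = \left(-602 + L\right) 3 L = 3 L \left(-602 + L\right)$)
$\frac{Q{\left(-24 \right)}}{-255941} - \frac{274120}{287623} = \frac{3 \left(-24\right) \left(-602 - 24\right)}{-255941} - \frac{274120}{287623} = 3 \left(-24\right) \left(-626\right) \left(- \frac{1}{255941}\right) - \frac{39160}{41089} = 45072 \left(- \frac{1}{255941}\right) - \frac{39160}{41089} = - \frac{45072}{255941} - \frac{39160}{41089} = - \frac{11874612968}{10516359749}$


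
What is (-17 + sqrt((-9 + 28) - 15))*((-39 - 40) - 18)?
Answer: 1455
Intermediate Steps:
(-17 + sqrt((-9 + 28) - 15))*((-39 - 40) - 18) = (-17 + sqrt(19 - 15))*(-79 - 18) = (-17 + sqrt(4))*(-97) = (-17 + 2)*(-97) = -15*(-97) = 1455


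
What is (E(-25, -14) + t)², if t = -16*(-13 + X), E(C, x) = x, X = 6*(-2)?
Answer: 148996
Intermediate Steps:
X = -12
t = 400 (t = -16*(-13 - 12) = -16*(-25) = 400)
(E(-25, -14) + t)² = (-14 + 400)² = 386² = 148996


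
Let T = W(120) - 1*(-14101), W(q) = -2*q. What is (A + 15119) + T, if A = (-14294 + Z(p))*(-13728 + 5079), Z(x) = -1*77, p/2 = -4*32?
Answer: 124323759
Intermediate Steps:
p = -256 (p = 2*(-4*32) = 2*(-128) = -256)
Z(x) = -77
A = 124294779 (A = (-14294 - 77)*(-13728 + 5079) = -14371*(-8649) = 124294779)
T = 13861 (T = -2*120 - 1*(-14101) = -240 + 14101 = 13861)
(A + 15119) + T = (124294779 + 15119) + 13861 = 124309898 + 13861 = 124323759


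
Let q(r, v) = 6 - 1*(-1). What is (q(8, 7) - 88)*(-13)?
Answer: 1053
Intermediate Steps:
q(r, v) = 7 (q(r, v) = 6 + 1 = 7)
(q(8, 7) - 88)*(-13) = (7 - 88)*(-13) = -81*(-13) = 1053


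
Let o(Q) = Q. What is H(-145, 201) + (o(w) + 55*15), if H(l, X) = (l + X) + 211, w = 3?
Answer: 1095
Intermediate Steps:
H(l, X) = 211 + X + l (H(l, X) = (X + l) + 211 = 211 + X + l)
H(-145, 201) + (o(w) + 55*15) = (211 + 201 - 145) + (3 + 55*15) = 267 + (3 + 825) = 267 + 828 = 1095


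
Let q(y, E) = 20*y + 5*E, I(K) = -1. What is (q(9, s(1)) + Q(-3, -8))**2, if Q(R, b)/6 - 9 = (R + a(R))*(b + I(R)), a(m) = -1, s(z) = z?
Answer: 207025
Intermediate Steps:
Q(R, b) = 54 + 6*(-1 + R)*(-1 + b) (Q(R, b) = 54 + 6*((R - 1)*(b - 1)) = 54 + 6*((-1 + R)*(-1 + b)) = 54 + 6*(-1 + R)*(-1 + b))
q(y, E) = 5*E + 20*y
(q(9, s(1)) + Q(-3, -8))**2 = ((5*1 + 20*9) + (60 - 6*(-3) - 6*(-8) + 6*(-3)*(-8)))**2 = ((5 + 180) + (60 + 18 + 48 + 144))**2 = (185 + 270)**2 = 455**2 = 207025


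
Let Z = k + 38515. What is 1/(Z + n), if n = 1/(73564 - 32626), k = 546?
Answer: 40938/1599079219 ≈ 2.5601e-5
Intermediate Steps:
Z = 39061 (Z = 546 + 38515 = 39061)
n = 1/40938 ≈ 2.4427e-5
1/(Z + n) = 1/(39061 + 1/40938) = 1/(1599079219/40938) = 40938/1599079219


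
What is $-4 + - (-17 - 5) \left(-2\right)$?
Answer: $-48$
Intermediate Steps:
$-4 + - (-17 - 5) \left(-2\right) = -4 + \left(-1\right) \left(-22\right) \left(-2\right) = -4 + 22 \left(-2\right) = -4 - 44 = -48$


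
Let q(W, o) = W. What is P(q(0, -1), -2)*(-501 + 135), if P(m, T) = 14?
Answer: -5124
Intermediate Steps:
P(q(0, -1), -2)*(-501 + 135) = 14*(-501 + 135) = 14*(-366) = -5124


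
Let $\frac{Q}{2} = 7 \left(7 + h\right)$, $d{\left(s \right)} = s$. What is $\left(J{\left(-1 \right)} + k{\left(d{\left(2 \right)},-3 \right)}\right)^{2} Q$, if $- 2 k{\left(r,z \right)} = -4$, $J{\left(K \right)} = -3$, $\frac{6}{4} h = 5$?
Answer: $\frac{434}{3} \approx 144.67$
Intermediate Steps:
$h = \frac{10}{3}$ ($h = \frac{2}{3} \cdot 5 = \frac{10}{3} \approx 3.3333$)
$k{\left(r,z \right)} = 2$ ($k{\left(r,z \right)} = \left(- \frac{1}{2}\right) \left(-4\right) = 2$)
$Q = \frac{434}{3}$ ($Q = 2 \cdot 7 \left(7 + \frac{10}{3}\right) = 2 \cdot 7 \cdot \frac{31}{3} = 2 \cdot \frac{217}{3} = \frac{434}{3} \approx 144.67$)
$\left(J{\left(-1 \right)} + k{\left(d{\left(2 \right)},-3 \right)}\right)^{2} Q = \left(-3 + 2\right)^{2} \cdot \frac{434}{3} = \left(-1\right)^{2} \cdot \frac{434}{3} = 1 \cdot \frac{434}{3} = \frac{434}{3}$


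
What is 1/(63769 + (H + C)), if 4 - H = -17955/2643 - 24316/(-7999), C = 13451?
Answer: 7047119/544233169275 ≈ 1.2949e-5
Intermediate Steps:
H = 54640095/7047119 (H = 4 - (-17955/2643 - 24316/(-7999)) = 4 - (-17955*1/2643 - 24316*(-1/7999)) = 4 - (-5985/881 + 24316/7999) = 4 - 1*(-26451619/7047119) = 4 + 26451619/7047119 = 54640095/7047119 ≈ 7.7535)
1/(63769 + (H + C)) = 1/(63769 + (54640095/7047119 + 13451)) = 1/(63769 + 94845437764/7047119) = 1/(544233169275/7047119) = 7047119/544233169275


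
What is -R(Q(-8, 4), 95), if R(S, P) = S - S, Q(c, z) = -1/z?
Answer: 0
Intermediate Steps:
R(S, P) = 0
-R(Q(-8, 4), 95) = -1*0 = 0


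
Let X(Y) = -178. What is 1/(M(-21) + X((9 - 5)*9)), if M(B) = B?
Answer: -1/199 ≈ -0.0050251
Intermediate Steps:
1/(M(-21) + X((9 - 5)*9)) = 1/(-21 - 178) = 1/(-199) = -1/199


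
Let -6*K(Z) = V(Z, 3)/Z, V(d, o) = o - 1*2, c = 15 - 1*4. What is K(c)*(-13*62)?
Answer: 403/33 ≈ 12.212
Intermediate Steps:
c = 11 (c = 15 - 4 = 11)
V(d, o) = -2 + o (V(d, o) = o - 2 = -2 + o)
K(Z) = -1/(6*Z) (K(Z) = -(-2 + 3)/(6*Z) = -1/(6*Z))
K(c)*(-13*62) = (-1/6/11)*(-13*62) = -1/6*1/11*(-806) = -1/66*(-806) = 403/33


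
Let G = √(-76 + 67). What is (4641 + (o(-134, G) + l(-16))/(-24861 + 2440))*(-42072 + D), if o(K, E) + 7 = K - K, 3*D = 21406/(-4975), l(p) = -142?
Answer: -13068311175959212/66926685 ≈ -1.9526e+8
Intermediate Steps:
G = 3*I (G = √(-9) = 3*I ≈ 3.0*I)
D = -21406/14925 (D = (21406/(-4975))/3 = (21406*(-1/4975))/3 = (⅓)*(-21406/4975) = -21406/14925 ≈ -1.4342)
o(K, E) = -7 (o(K, E) = -7 + (K - K) = -7 + 0 = -7)
(4641 + (o(-134, G) + l(-16))/(-24861 + 2440))*(-42072 + D) = (4641 + (-7 - 142)/(-24861 + 2440))*(-42072 - 21406/14925) = (4641 - 149/(-22421))*(-627946006/14925) = (4641 - 149*(-1/22421))*(-627946006/14925) = (4641 + 149/22421)*(-627946006/14925) = (104056010/22421)*(-627946006/14925) = -13068311175959212/66926685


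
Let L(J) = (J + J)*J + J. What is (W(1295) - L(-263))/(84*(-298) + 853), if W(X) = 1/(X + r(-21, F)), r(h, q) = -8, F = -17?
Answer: 177702524/31118373 ≈ 5.7105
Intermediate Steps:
L(J) = J + 2*J² (L(J) = (2*J)*J + J = 2*J² + J = J + 2*J²)
W(X) = 1/(-8 + X) (W(X) = 1/(X - 8) = 1/(-8 + X))
(W(1295) - L(-263))/(84*(-298) + 853) = (1/(-8 + 1295) - (-263)*(1 + 2*(-263)))/(84*(-298) + 853) = (1/1287 - (-263)*(1 - 526))/(-25032 + 853) = (1/1287 - (-263)*(-525))/(-24179) = (1/1287 - 1*138075)*(-1/24179) = (1/1287 - 138075)*(-1/24179) = -177702524/1287*(-1/24179) = 177702524/31118373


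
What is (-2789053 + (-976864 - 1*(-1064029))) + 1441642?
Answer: -1260246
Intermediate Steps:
(-2789053 + (-976864 - 1*(-1064029))) + 1441642 = (-2789053 + (-976864 + 1064029)) + 1441642 = (-2789053 + 87165) + 1441642 = -2701888 + 1441642 = -1260246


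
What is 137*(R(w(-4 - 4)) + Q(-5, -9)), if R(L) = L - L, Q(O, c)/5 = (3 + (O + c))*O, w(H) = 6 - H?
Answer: 37675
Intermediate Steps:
Q(O, c) = 5*O*(3 + O + c) (Q(O, c) = 5*((3 + (O + c))*O) = 5*((3 + O + c)*O) = 5*(O*(3 + O + c)) = 5*O*(3 + O + c))
R(L) = 0
137*(R(w(-4 - 4)) + Q(-5, -9)) = 137*(0 + 5*(-5)*(3 - 5 - 9)) = 137*(0 + 5*(-5)*(-11)) = 137*(0 + 275) = 137*275 = 37675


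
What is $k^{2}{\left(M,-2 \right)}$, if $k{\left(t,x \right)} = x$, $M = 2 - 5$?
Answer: $4$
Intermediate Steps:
$M = -3$ ($M = 2 - 5 = -3$)
$k^{2}{\left(M,-2 \right)} = \left(-2\right)^{2} = 4$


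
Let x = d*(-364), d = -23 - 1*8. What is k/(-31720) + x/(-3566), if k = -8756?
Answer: -40838073/14139190 ≈ -2.8883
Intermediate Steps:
d = -31 (d = -23 - 8 = -31)
x = 11284 (x = -31*(-364) = 11284)
k/(-31720) + x/(-3566) = -8756/(-31720) + 11284/(-3566) = -8756*(-1/31720) + 11284*(-1/3566) = 2189/7930 - 5642/1783 = -40838073/14139190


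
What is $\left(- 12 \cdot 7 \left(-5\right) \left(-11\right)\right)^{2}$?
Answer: $21344400$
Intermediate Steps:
$\left(- 12 \cdot 7 \left(-5\right) \left(-11\right)\right)^{2} = \left(\left(-12\right) \left(-35\right) \left(-11\right)\right)^{2} = \left(420 \left(-11\right)\right)^{2} = \left(-4620\right)^{2} = 21344400$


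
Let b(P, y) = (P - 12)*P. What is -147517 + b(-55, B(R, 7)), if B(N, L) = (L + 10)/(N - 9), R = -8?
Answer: -143832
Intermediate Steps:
B(N, L) = (10 + L)/(-9 + N)
b(P, y) = P*(-12 + P) (b(P, y) = (-12 + P)*P = P*(-12 + P))
-147517 + b(-55, B(R, 7)) = -147517 - 55*(-12 - 55) = -147517 - 55*(-67) = -147517 + 3685 = -143832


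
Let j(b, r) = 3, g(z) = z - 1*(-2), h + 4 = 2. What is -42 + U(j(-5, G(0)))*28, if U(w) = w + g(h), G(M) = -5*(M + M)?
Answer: 42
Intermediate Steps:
h = -2 (h = -4 + 2 = -2)
G(M) = -10*M
g(z) = 2 + z (g(z) = z + 2 = 2 + z)
U(w) = w (U(w) = w + (2 - 2) = w + 0 = w)
-42 + U(j(-5, G(0)))*28 = -42 + 3*28 = -42 + 84 = 42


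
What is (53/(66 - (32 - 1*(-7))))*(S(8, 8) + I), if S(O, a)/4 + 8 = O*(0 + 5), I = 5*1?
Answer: 7049/27 ≈ 261.07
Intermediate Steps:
I = 5
S(O, a) = -32 + 20*O (S(O, a) = -32 + 4*(O*(0 + 5)) = -32 + 4*(O*5) = -32 + 4*(5*O) = -32 + 20*O)
(53/(66 - (32 - 1*(-7))))*(S(8, 8) + I) = (53/(66 - (32 - 1*(-7))))*((-32 + 20*8) + 5) = (53/(66 - (32 + 7)))*((-32 + 160) + 5) = (53/(66 - 1*39))*(128 + 5) = (53/(66 - 39))*133 = (53/27)*133 = 7049/27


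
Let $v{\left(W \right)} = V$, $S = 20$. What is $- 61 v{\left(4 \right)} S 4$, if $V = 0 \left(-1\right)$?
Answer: $0$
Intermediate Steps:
$V = 0$
$v{\left(W \right)} = 0$
$- 61 v{\left(4 \right)} S 4 = \left(-61\right) 0 \cdot 20 \cdot 4 = 0 \cdot 80 = 0$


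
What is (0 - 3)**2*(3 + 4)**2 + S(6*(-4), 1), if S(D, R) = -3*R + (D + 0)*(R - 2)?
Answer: 462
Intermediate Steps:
S(D, R) = -3*R + D*(-2 + R)
(0 - 3)**2*(3 + 4)**2 + S(6*(-4), 1) = (0 - 3)**2*(3 + 4)**2 + (-3*1 - 12*(-4) + (6*(-4))*1) = (-3)**2*7**2 + (-3 - 2*(-24) - 24*1) = 9*49 + (-3 + 48 - 24) = 441 + 21 = 462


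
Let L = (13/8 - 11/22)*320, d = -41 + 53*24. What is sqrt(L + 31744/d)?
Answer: 2*sqrt(146151706)/1231 ≈ 19.641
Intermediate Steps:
d = 1231 (d = -41 + 1272 = 1231)
L = 360 (L = (13*(1/8) - 11*1/22)*320 = (13/8 - 1/2)*320 = (9/8)*320 = 360)
sqrt(L + 31744/d) = sqrt(360 + 31744/1231) = sqrt(474904/1231) = 2*sqrt(146151706)/1231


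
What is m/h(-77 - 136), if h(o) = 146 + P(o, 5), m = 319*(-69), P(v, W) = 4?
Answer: -7337/50 ≈ -146.74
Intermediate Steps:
m = -22011
h(o) = 150 (h(o) = 146 + 4 = 150)
m/h(-77 - 136) = -22011/150 = -22011*1/150 = -7337/50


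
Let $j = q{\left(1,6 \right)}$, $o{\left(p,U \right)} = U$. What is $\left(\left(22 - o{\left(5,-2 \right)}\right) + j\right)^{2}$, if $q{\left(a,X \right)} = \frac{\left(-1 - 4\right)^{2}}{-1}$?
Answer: $1$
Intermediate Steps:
$q{\left(a,X \right)} = -25$ ($q{\left(a,X \right)} = \left(-5\right)^{2} \left(-1\right) = 25 \left(-1\right) = -25$)
$j = -25$
$\left(\left(22 - o{\left(5,-2 \right)}\right) + j\right)^{2} = \left(\left(22 - -2\right) - 25\right)^{2} = \left(\left(22 + 2\right) - 25\right)^{2} = \left(24 - 25\right)^{2} = \left(-1\right)^{2} = 1$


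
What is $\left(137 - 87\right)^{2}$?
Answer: $2500$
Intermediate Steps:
$\left(137 - 87\right)^{2} = 50^{2} = 2500$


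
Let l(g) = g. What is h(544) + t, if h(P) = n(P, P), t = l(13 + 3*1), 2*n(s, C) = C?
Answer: 288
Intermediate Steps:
n(s, C) = C/2
t = 16 (t = 13 + 3*1 = 13 + 3 = 16)
h(P) = P/2
h(544) + t = (½)*544 + 16 = 272 + 16 = 288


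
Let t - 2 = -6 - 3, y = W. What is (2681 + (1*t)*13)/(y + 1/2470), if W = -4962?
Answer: -24700/47321 ≈ -0.52197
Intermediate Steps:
y = -4962
t = -7 (t = 2 + (-6 - 3) = 2 - 9 = -7)
(2681 + (1*t)*13)/(y + 1/2470) = (2681 + (1*(-7))*13)/(-4962 + 1/2470) = (2681 - 7*13)/(-4962 + 1/2470) = (2681 - 91)/(-12256139/2470) = 2590*(-2470/12256139) = -24700/47321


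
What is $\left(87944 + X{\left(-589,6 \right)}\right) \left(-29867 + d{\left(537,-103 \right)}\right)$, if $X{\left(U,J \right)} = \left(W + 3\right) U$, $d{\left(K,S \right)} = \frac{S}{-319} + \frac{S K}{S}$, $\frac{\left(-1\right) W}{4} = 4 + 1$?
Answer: $- \frac{916502050819}{319} \approx -2.873 \cdot 10^{9}$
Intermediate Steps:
$W = -20$ ($W = - 4 \left(4 + 1\right) = \left(-4\right) 5 = -20$)
$d{\left(K,S \right)} = K - \frac{S}{319}$ ($d{\left(K,S \right)} = S \left(- \frac{1}{319}\right) + \frac{K S}{S} = - \frac{S}{319} + K = K - \frac{S}{319}$)
$X{\left(U,J \right)} = - 17 U$ ($X{\left(U,J \right)} = \left(-20 + 3\right) U = - 17 U$)
$\left(87944 + X{\left(-589,6 \right)}\right) \left(-29867 + d{\left(537,-103 \right)}\right) = \left(87944 - -10013\right) \left(-29867 + \left(537 - - \frac{103}{319}\right)\right) = \left(87944 + 10013\right) \left(-29867 + \left(537 + \frac{103}{319}\right)\right) = 97957 \left(-29867 + \frac{171406}{319}\right) = 97957 \left(- \frac{9356167}{319}\right) = - \frac{916502050819}{319}$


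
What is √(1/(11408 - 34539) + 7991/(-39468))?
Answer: I*√42195661441686753/456467154 ≈ 0.45001*I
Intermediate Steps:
√(1/(11408 - 34539) + 7991/(-39468)) = √(1/(-23131) + 7991*(-1/39468)) = √(-1/23131 - 7991/39468) = √(-184879289/912934308) = I*√42195661441686753/456467154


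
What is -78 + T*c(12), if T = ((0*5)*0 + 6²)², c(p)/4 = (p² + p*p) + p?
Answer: 1555122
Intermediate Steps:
c(p) = 4*p + 8*p² (c(p) = 4*((p² + p*p) + p) = 4*((p² + p²) + p) = 4*(2*p² + p) = 4*(p + 2*p²) = 4*p + 8*p²)
T = 1296 (T = (0*0 + 36)² = (0 + 36)² = 36² = 1296)
-78 + T*c(12) = -78 + 1296*(4*12*(1 + 2*12)) = -78 + 1296*(4*12*(1 + 24)) = -78 + 1296*(4*12*25) = -78 + 1296*1200 = -78 + 1555200 = 1555122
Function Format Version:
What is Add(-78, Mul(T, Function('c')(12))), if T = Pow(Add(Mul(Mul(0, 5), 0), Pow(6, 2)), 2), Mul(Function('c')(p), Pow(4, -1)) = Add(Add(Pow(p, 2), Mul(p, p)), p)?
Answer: 1555122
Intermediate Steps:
Function('c')(p) = Add(Mul(4, p), Mul(8, Pow(p, 2))) (Function('c')(p) = Mul(4, Add(Add(Pow(p, 2), Mul(p, p)), p)) = Mul(4, Add(Add(Pow(p, 2), Pow(p, 2)), p)) = Mul(4, Add(Mul(2, Pow(p, 2)), p)) = Mul(4, Add(p, Mul(2, Pow(p, 2)))) = Add(Mul(4, p), Mul(8, Pow(p, 2))))
T = 1296 (T = Pow(Add(Mul(0, 0), 36), 2) = Pow(Add(0, 36), 2) = Pow(36, 2) = 1296)
Add(-78, Mul(T, Function('c')(12))) = Add(-78, Mul(1296, Mul(4, 12, Add(1, Mul(2, 12))))) = Add(-78, Mul(1296, Mul(4, 12, Add(1, 24)))) = Add(-78, Mul(1296, Mul(4, 12, 25))) = Add(-78, Mul(1296, 1200)) = Add(-78, 1555200) = 1555122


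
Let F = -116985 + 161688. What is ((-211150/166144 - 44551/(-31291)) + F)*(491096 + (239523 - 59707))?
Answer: 8518474192870743/284026 ≈ 2.9992e+10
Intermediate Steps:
F = 44703
((-211150/166144 - 44551/(-31291)) + F)*(491096 + (239523 - 59707)) = ((-211150/166144 - 44551/(-31291)) + 44703)*(491096 + (239523 - 59707)) = ((-211150*1/166144 - 44551*(-1/31291)) + 44703)*(491096 + 179816) = ((-105575/83072 + 3427/2407) + 44703)*670912 = (30568719/199954304 + 44703)*670912 = (8938587820431/199954304)*670912 = 8518474192870743/284026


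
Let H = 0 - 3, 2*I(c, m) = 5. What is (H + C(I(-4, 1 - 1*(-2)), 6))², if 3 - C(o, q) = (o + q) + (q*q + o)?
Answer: 2209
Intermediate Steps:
I(c, m) = 5/2 (I(c, m) = (½)*5 = 5/2)
H = -3
C(o, q) = 3 - q - q² - 2*o (C(o, q) = 3 - ((o + q) + (q*q + o)) = 3 - ((o + q) + (q² + o)) = 3 - ((o + q) + (o + q²)) = 3 - (q + q² + 2*o) = 3 + (-q - q² - 2*o) = 3 - q - q² - 2*o)
(H + C(I(-4, 1 - 1*(-2)), 6))² = (-3 + (3 - 1*6 - 1*6² - 2*5/2))² = (-3 + (3 - 6 - 1*36 - 5))² = (-3 + (3 - 6 - 36 - 5))² = (-3 - 44)² = (-47)² = 2209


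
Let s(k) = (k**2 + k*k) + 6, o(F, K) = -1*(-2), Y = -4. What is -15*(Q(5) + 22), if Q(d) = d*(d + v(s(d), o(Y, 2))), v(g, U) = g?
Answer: -4905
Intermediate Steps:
o(F, K) = 2
s(k) = 6 + 2*k**2 (s(k) = (k**2 + k**2) + 6 = 2*k**2 + 6 = 6 + 2*k**2)
Q(d) = d*(6 + d + 2*d**2) (Q(d) = d*(d + (6 + 2*d**2)) = d*(6 + d + 2*d**2))
-15*(Q(5) + 22) = -15*(5*(6 + 5 + 2*5**2) + 22) = -15*(5*(6 + 5 + 2*25) + 22) = -15*(5*(6 + 5 + 50) + 22) = -15*(5*61 + 22) = -15*(305 + 22) = -15*327 = -4905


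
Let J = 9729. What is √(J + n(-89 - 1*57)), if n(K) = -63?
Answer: 3*√1074 ≈ 98.316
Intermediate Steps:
√(J + n(-89 - 1*57)) = √(9729 - 63) = √9666 = 3*√1074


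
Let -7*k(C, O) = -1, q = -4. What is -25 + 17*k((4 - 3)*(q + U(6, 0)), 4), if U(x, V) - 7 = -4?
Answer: -158/7 ≈ -22.571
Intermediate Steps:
U(x, V) = 3 (U(x, V) = 7 - 4 = 3)
k(C, O) = ⅐ (k(C, O) = -⅐*(-1) = ⅐)
-25 + 17*k((4 - 3)*(q + U(6, 0)), 4) = -25 + 17*(⅐) = -25 + 17/7 = -158/7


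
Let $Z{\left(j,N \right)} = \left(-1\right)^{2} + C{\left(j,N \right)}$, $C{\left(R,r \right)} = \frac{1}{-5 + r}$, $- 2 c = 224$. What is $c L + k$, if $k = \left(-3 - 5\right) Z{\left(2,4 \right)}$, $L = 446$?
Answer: $-49952$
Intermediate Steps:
$c = -112$ ($c = \left(- \frac{1}{2}\right) 224 = -112$)
$Z{\left(j,N \right)} = 1 + \frac{1}{-5 + N}$ ($Z{\left(j,N \right)} = \left(-1\right)^{2} + \frac{1}{-5 + N} = 1 + \frac{1}{-5 + N}$)
$k = 0$ ($k = \left(-3 - 5\right) \frac{-4 + 4}{-5 + 4} = - 8 \frac{1}{-1} \cdot 0 = - 8 \left(\left(-1\right) 0\right) = \left(-8\right) 0 = 0$)
$c L + k = \left(-112\right) 446 + 0 = -49952 + 0 = -49952$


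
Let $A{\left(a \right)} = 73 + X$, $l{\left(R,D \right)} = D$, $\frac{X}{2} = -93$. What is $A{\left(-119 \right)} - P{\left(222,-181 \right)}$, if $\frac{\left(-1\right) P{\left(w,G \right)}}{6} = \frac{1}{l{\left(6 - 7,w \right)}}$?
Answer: $- \frac{4180}{37} \approx -112.97$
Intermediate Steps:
$X = -186$ ($X = 2 \left(-93\right) = -186$)
$A{\left(a \right)} = -113$ ($A{\left(a \right)} = 73 - 186 = -113$)
$P{\left(w,G \right)} = - \frac{6}{w}$
$A{\left(-119 \right)} - P{\left(222,-181 \right)} = -113 - - \frac{6}{222} = -113 - \left(-6\right) \frac{1}{222} = -113 - - \frac{1}{37} = -113 + \frac{1}{37} = - \frac{4180}{37}$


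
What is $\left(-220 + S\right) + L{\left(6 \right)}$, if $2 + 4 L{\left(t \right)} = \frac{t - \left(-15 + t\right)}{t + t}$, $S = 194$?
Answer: $- \frac{419}{16} \approx -26.188$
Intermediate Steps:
$L{\left(t \right)} = - \frac{1}{2} + \frac{15}{8 t}$ ($L{\left(t \right)} = - \frac{1}{2} + \frac{\left(t - \left(-15 + t\right)\right) \frac{1}{t + t}}{4} = - \frac{1}{2} + \frac{15 \frac{1}{2 t}}{4} = - \frac{1}{2} + \frac{\frac{15}{2} \frac{1}{t}}{4} = - \frac{1}{2} + \frac{15}{8 t}$)
$\left(-220 + S\right) + L{\left(6 \right)} = \left(-220 + 194\right) + \frac{15 - 24}{8 \cdot 6} = -26 + \frac{1}{8} \cdot \frac{1}{6} \left(15 - 24\right) = -26 + \frac{1}{8} \cdot \frac{1}{6} \left(-9\right) = -26 - \frac{3}{16} = - \frac{419}{16}$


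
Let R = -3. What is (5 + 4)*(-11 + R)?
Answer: -126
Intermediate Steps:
(5 + 4)*(-11 + R) = (5 + 4)*(-11 - 3) = 9*(-14) = -126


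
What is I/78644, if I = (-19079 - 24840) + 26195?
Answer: -4431/19661 ≈ -0.22537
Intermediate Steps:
I = -17724 (I = -43919 + 26195 = -17724)
I/78644 = -17724/78644 = -17724*1/78644 = -4431/19661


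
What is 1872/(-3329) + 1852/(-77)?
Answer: -6309452/256333 ≈ -24.614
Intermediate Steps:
1872/(-3329) + 1852/(-77) = 1872*(-1/3329) + 1852*(-1/77) = -1872/3329 - 1852/77 = -6309452/256333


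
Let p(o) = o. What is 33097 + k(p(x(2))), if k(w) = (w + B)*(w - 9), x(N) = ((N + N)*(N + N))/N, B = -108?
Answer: 33197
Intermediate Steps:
x(N) = 4*N (x(N) = ((2*N)*(2*N))/N = (4*N²)/N = 4*N)
k(w) = (-108 + w)*(-9 + w) (k(w) = (w - 108)*(w - 9) = (-108 + w)*(-9 + w))
33097 + k(p(x(2))) = 33097 + (972 + (4*2)² - 468*2) = 33097 + (972 + 8² - 117*8) = 33097 + (972 + 64 - 936) = 33097 + 100 = 33197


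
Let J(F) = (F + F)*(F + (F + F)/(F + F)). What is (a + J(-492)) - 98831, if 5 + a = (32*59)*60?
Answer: 497588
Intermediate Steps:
a = 113275 (a = -5 + (32*59)*60 = -5 + 1888*60 = -5 + 113280 = 113275)
J(F) = 2*F*(1 + F) (J(F) = (2*F)*(F + (2*F)/((2*F))) = (2*F)*(F + (2*F)*(1/(2*F))) = (2*F)*(F + 1) = (2*F)*(1 + F) = 2*F*(1 + F))
(a + J(-492)) - 98831 = (113275 + 2*(-492)*(1 - 492)) - 98831 = (113275 + 2*(-492)*(-491)) - 98831 = (113275 + 483144) - 98831 = 596419 - 98831 = 497588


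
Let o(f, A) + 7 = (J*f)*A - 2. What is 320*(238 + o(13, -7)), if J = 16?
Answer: -392640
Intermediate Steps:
o(f, A) = -9 + 16*A*f (o(f, A) = -7 + ((16*f)*A - 2) = -7 + (16*A*f - 2) = -7 + (-2 + 16*A*f) = -9 + 16*A*f)
320*(238 + o(13, -7)) = 320*(238 + (-9 + 16*(-7)*13)) = 320*(238 + (-9 - 1456)) = 320*(238 - 1465) = 320*(-1227) = -392640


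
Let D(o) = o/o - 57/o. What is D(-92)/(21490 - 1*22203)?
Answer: -149/65596 ≈ -0.0022715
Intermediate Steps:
D(o) = 1 - 57/o
D(-92)/(21490 - 1*22203) = ((-57 - 92)/(-92))/(21490 - 1*22203) = (-1/92*(-149))/(21490 - 22203) = (149/92)/(-713) = (149/92)*(-1/713) = -149/65596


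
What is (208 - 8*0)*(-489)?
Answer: -101712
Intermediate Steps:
(208 - 8*0)*(-489) = (208 + 0)*(-489) = 208*(-489) = -101712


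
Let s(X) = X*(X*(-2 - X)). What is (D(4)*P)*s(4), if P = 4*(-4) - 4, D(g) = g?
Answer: 7680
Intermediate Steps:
s(X) = X²*(-2 - X)
P = -20 (P = -16 - 4 = -20)
(D(4)*P)*s(4) = (4*(-20))*(4²*(-2 - 1*4)) = -1280*(-2 - 4) = -1280*(-6) = -80*(-96) = 7680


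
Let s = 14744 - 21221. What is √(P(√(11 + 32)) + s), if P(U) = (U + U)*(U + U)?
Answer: I*√6305 ≈ 79.404*I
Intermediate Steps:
s = -6477
P(U) = 4*U² (P(U) = (2*U)*(2*U) = 4*U²)
√(P(√(11 + 32)) + s) = √(4*(√(11 + 32))² - 6477) = √(4*(√43)² - 6477) = √(4*43 - 6477) = √(172 - 6477) = √(-6305) = I*√6305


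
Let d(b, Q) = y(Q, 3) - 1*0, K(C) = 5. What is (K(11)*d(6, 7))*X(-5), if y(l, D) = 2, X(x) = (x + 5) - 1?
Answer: -10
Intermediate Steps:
X(x) = 4 + x (X(x) = (5 + x) - 1 = 4 + x)
d(b, Q) = 2 (d(b, Q) = 2 - 1*0 = 2 + 0 = 2)
(K(11)*d(6, 7))*X(-5) = (5*2)*(4 - 5) = 10*(-1) = -10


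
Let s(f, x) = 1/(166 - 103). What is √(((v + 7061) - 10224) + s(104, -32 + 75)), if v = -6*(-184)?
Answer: 2*I*√227003/21 ≈ 45.376*I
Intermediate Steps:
s(f, x) = 1/63
v = 1104
√(((v + 7061) - 10224) + s(104, -32 + 75)) = √(((1104 + 7061) - 10224) + 1/63) = √((8165 - 10224) + 1/63) = √(-2059 + 1/63) = √(-129716/63) = 2*I*√227003/21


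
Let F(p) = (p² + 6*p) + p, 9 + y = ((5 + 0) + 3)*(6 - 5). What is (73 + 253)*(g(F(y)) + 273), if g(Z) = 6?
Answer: 90954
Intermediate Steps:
y = -1 (y = -9 + ((5 + 0) + 3)*(6 - 5) = -9 + (5 + 3)*1 = -9 + 8*1 = -9 + 8 = -1)
F(p) = p² + 7*p
(73 + 253)*(g(F(y)) + 273) = (73 + 253)*(6 + 273) = 326*279 = 90954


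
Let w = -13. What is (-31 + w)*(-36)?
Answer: 1584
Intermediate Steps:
(-31 + w)*(-36) = (-31 - 13)*(-36) = -44*(-36) = 1584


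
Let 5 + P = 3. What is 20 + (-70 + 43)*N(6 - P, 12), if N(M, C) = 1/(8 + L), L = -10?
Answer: 67/2 ≈ 33.500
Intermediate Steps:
P = -2 (P = -5 + 3 = -2)
N(M, C) = -1/2 (N(M, C) = 1/(8 - 10) = 1/(-2) = -1/2)
20 + (-70 + 43)*N(6 - P, 12) = 20 + (-70 + 43)*(-1/2) = 20 - 27*(-1/2) = 20 + 27/2 = 67/2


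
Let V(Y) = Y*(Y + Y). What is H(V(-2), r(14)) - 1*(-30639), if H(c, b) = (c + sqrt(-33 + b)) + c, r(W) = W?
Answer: 30655 + I*sqrt(19) ≈ 30655.0 + 4.3589*I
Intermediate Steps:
V(Y) = 2*Y**2 (V(Y) = Y*(2*Y) = 2*Y**2)
H(c, b) = sqrt(-33 + b) + 2*c
H(V(-2), r(14)) - 1*(-30639) = (sqrt(-33 + 14) + 2*(2*(-2)**2)) - 1*(-30639) = (sqrt(-19) + 2*(2*4)) + 30639 = (I*sqrt(19) + 2*8) + 30639 = (I*sqrt(19) + 16) + 30639 = (16 + I*sqrt(19)) + 30639 = 30655 + I*sqrt(19)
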